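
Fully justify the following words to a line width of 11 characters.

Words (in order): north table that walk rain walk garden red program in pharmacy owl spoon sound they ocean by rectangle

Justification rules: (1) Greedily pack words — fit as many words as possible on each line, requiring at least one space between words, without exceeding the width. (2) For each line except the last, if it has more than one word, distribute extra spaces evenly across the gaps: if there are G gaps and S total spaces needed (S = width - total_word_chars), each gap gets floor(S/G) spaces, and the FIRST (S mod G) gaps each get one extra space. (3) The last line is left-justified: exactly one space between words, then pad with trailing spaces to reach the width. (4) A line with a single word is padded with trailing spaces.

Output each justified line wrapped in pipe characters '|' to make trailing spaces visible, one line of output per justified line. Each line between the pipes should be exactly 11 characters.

Answer: |north table|
|that   walk|
|rain   walk|
|garden  red|
|program  in|
|pharmacy   |
|owl   spoon|
|sound  they|
|ocean    by|
|rectangle  |

Derivation:
Line 1: ['north', 'table'] (min_width=11, slack=0)
Line 2: ['that', 'walk'] (min_width=9, slack=2)
Line 3: ['rain', 'walk'] (min_width=9, slack=2)
Line 4: ['garden', 'red'] (min_width=10, slack=1)
Line 5: ['program', 'in'] (min_width=10, slack=1)
Line 6: ['pharmacy'] (min_width=8, slack=3)
Line 7: ['owl', 'spoon'] (min_width=9, slack=2)
Line 8: ['sound', 'they'] (min_width=10, slack=1)
Line 9: ['ocean', 'by'] (min_width=8, slack=3)
Line 10: ['rectangle'] (min_width=9, slack=2)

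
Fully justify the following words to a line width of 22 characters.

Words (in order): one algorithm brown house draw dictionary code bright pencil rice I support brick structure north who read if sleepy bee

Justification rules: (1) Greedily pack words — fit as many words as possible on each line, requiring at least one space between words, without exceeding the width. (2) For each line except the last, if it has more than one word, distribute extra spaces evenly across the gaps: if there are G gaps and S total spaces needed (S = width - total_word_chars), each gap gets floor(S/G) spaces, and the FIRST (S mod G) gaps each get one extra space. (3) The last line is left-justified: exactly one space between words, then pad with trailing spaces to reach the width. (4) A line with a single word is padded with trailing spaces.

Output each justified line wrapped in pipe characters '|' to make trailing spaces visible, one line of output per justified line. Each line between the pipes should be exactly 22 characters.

Answer: |one   algorithm  brown|
|house  draw dictionary|
|code   bright   pencil|
|rice  I  support brick|
|structure   north  who|
|read if sleepy bee    |

Derivation:
Line 1: ['one', 'algorithm', 'brown'] (min_width=19, slack=3)
Line 2: ['house', 'draw', 'dictionary'] (min_width=21, slack=1)
Line 3: ['code', 'bright', 'pencil'] (min_width=18, slack=4)
Line 4: ['rice', 'I', 'support', 'brick'] (min_width=20, slack=2)
Line 5: ['structure', 'north', 'who'] (min_width=19, slack=3)
Line 6: ['read', 'if', 'sleepy', 'bee'] (min_width=18, slack=4)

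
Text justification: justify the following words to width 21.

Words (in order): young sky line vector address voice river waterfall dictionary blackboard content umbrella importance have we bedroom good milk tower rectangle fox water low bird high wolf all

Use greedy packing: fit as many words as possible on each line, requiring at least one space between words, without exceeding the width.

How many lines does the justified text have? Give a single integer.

Line 1: ['young', 'sky', 'line', 'vector'] (min_width=21, slack=0)
Line 2: ['address', 'voice', 'river'] (min_width=19, slack=2)
Line 3: ['waterfall', 'dictionary'] (min_width=20, slack=1)
Line 4: ['blackboard', 'content'] (min_width=18, slack=3)
Line 5: ['umbrella', 'importance'] (min_width=19, slack=2)
Line 6: ['have', 'we', 'bedroom', 'good'] (min_width=20, slack=1)
Line 7: ['milk', 'tower', 'rectangle'] (min_width=20, slack=1)
Line 8: ['fox', 'water', 'low', 'bird'] (min_width=18, slack=3)
Line 9: ['high', 'wolf', 'all'] (min_width=13, slack=8)
Total lines: 9

Answer: 9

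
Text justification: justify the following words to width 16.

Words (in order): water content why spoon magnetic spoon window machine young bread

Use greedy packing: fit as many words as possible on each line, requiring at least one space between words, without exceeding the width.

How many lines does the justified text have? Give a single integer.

Line 1: ['water', 'content'] (min_width=13, slack=3)
Line 2: ['why', 'spoon'] (min_width=9, slack=7)
Line 3: ['magnetic', 'spoon'] (min_width=14, slack=2)
Line 4: ['window', 'machine'] (min_width=14, slack=2)
Line 5: ['young', 'bread'] (min_width=11, slack=5)
Total lines: 5

Answer: 5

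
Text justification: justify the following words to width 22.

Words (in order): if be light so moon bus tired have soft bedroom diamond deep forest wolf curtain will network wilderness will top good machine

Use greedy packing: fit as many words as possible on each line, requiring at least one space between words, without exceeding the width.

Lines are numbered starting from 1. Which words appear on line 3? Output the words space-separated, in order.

Line 1: ['if', 'be', 'light', 'so', 'moon'] (min_width=19, slack=3)
Line 2: ['bus', 'tired', 'have', 'soft'] (min_width=19, slack=3)
Line 3: ['bedroom', 'diamond', 'deep'] (min_width=20, slack=2)
Line 4: ['forest', 'wolf', 'curtain'] (min_width=19, slack=3)
Line 5: ['will', 'network'] (min_width=12, slack=10)
Line 6: ['wilderness', 'will', 'top'] (min_width=19, slack=3)
Line 7: ['good', 'machine'] (min_width=12, slack=10)

Answer: bedroom diamond deep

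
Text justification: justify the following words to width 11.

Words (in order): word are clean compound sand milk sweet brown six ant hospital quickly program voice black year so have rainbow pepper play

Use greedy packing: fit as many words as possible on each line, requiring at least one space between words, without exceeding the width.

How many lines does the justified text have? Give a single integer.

Answer: 14

Derivation:
Line 1: ['word', 'are'] (min_width=8, slack=3)
Line 2: ['clean'] (min_width=5, slack=6)
Line 3: ['compound'] (min_width=8, slack=3)
Line 4: ['sand', 'milk'] (min_width=9, slack=2)
Line 5: ['sweet', 'brown'] (min_width=11, slack=0)
Line 6: ['six', 'ant'] (min_width=7, slack=4)
Line 7: ['hospital'] (min_width=8, slack=3)
Line 8: ['quickly'] (min_width=7, slack=4)
Line 9: ['program'] (min_width=7, slack=4)
Line 10: ['voice', 'black'] (min_width=11, slack=0)
Line 11: ['year', 'so'] (min_width=7, slack=4)
Line 12: ['have'] (min_width=4, slack=7)
Line 13: ['rainbow'] (min_width=7, slack=4)
Line 14: ['pepper', 'play'] (min_width=11, slack=0)
Total lines: 14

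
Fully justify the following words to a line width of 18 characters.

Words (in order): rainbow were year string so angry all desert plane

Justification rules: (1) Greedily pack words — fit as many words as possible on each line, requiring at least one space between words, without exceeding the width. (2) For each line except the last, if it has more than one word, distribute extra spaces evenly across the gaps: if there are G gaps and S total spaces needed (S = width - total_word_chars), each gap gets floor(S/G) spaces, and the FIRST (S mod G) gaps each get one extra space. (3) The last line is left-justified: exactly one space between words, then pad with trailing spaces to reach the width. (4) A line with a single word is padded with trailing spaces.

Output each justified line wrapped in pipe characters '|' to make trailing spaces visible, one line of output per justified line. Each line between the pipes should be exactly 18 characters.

Line 1: ['rainbow', 'were', 'year'] (min_width=17, slack=1)
Line 2: ['string', 'so', 'angry'] (min_width=15, slack=3)
Line 3: ['all', 'desert', 'plane'] (min_width=16, slack=2)

Answer: |rainbow  were year|
|string   so  angry|
|all desert plane  |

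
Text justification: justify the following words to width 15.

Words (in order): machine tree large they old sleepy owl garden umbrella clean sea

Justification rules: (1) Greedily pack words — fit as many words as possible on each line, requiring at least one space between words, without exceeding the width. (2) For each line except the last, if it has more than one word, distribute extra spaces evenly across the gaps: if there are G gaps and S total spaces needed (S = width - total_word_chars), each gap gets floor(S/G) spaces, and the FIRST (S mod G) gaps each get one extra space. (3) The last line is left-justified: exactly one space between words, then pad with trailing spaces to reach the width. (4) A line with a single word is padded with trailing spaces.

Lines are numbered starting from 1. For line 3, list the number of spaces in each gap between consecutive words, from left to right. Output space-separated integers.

Line 1: ['machine', 'tree'] (min_width=12, slack=3)
Line 2: ['large', 'they', 'old'] (min_width=14, slack=1)
Line 3: ['sleepy', 'owl'] (min_width=10, slack=5)
Line 4: ['garden', 'umbrella'] (min_width=15, slack=0)
Line 5: ['clean', 'sea'] (min_width=9, slack=6)

Answer: 6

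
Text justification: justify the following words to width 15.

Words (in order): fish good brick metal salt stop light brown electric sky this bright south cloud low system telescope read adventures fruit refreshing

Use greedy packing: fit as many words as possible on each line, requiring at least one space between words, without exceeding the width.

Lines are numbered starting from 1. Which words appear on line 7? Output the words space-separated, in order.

Line 1: ['fish', 'good', 'brick'] (min_width=15, slack=0)
Line 2: ['metal', 'salt', 'stop'] (min_width=15, slack=0)
Line 3: ['light', 'brown'] (min_width=11, slack=4)
Line 4: ['electric', 'sky'] (min_width=12, slack=3)
Line 5: ['this', 'bright'] (min_width=11, slack=4)
Line 6: ['south', 'cloud', 'low'] (min_width=15, slack=0)
Line 7: ['system'] (min_width=6, slack=9)
Line 8: ['telescope', 'read'] (min_width=14, slack=1)
Line 9: ['adventures'] (min_width=10, slack=5)
Line 10: ['fruit'] (min_width=5, slack=10)
Line 11: ['refreshing'] (min_width=10, slack=5)

Answer: system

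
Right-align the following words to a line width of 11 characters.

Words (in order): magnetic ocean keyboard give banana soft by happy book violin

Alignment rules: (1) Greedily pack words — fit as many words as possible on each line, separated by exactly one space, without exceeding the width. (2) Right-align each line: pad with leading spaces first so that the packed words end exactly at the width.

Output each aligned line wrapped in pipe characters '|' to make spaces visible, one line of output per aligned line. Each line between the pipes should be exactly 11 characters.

Answer: |   magnetic|
|      ocean|
|   keyboard|
|give banana|
|    soft by|
| happy book|
|     violin|

Derivation:
Line 1: ['magnetic'] (min_width=8, slack=3)
Line 2: ['ocean'] (min_width=5, slack=6)
Line 3: ['keyboard'] (min_width=8, slack=3)
Line 4: ['give', 'banana'] (min_width=11, slack=0)
Line 5: ['soft', 'by'] (min_width=7, slack=4)
Line 6: ['happy', 'book'] (min_width=10, slack=1)
Line 7: ['violin'] (min_width=6, slack=5)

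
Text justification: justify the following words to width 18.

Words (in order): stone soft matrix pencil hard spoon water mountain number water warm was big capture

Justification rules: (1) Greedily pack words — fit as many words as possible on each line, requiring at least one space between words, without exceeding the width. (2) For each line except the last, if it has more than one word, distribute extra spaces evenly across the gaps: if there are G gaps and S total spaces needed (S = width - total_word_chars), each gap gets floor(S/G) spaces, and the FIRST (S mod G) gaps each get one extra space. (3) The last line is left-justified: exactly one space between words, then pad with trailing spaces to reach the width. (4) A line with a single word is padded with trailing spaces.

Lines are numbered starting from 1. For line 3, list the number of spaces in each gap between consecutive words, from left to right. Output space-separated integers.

Answer: 5

Derivation:
Line 1: ['stone', 'soft', 'matrix'] (min_width=17, slack=1)
Line 2: ['pencil', 'hard', 'spoon'] (min_width=17, slack=1)
Line 3: ['water', 'mountain'] (min_width=14, slack=4)
Line 4: ['number', 'water', 'warm'] (min_width=17, slack=1)
Line 5: ['was', 'big', 'capture'] (min_width=15, slack=3)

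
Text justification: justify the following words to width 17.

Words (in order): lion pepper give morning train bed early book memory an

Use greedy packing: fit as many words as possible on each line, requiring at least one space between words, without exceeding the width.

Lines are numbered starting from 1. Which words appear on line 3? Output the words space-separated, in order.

Answer: early book memory

Derivation:
Line 1: ['lion', 'pepper', 'give'] (min_width=16, slack=1)
Line 2: ['morning', 'train', 'bed'] (min_width=17, slack=0)
Line 3: ['early', 'book', 'memory'] (min_width=17, slack=0)
Line 4: ['an'] (min_width=2, slack=15)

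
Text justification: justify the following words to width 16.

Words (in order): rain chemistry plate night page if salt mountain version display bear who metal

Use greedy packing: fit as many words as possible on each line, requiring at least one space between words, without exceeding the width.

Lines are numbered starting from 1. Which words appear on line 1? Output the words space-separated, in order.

Line 1: ['rain', 'chemistry'] (min_width=14, slack=2)
Line 2: ['plate', 'night', 'page'] (min_width=16, slack=0)
Line 3: ['if', 'salt', 'mountain'] (min_width=16, slack=0)
Line 4: ['version', 'display'] (min_width=15, slack=1)
Line 5: ['bear', 'who', 'metal'] (min_width=14, slack=2)

Answer: rain chemistry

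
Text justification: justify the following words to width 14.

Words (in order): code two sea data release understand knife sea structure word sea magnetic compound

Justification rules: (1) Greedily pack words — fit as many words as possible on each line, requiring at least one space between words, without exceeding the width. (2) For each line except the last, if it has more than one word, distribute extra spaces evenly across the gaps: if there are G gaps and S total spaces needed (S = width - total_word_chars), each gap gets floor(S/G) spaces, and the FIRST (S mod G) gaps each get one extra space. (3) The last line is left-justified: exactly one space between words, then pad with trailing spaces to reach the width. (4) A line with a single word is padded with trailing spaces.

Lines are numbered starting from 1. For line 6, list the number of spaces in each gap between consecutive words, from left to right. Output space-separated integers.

Line 1: ['code', 'two', 'sea'] (min_width=12, slack=2)
Line 2: ['data', 'release'] (min_width=12, slack=2)
Line 3: ['understand'] (min_width=10, slack=4)
Line 4: ['knife', 'sea'] (min_width=9, slack=5)
Line 5: ['structure', 'word'] (min_width=14, slack=0)
Line 6: ['sea', 'magnetic'] (min_width=12, slack=2)
Line 7: ['compound'] (min_width=8, slack=6)

Answer: 3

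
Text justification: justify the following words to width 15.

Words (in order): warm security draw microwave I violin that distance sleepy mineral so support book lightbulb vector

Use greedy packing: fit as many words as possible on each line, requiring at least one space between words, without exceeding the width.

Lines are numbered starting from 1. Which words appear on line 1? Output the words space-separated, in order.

Answer: warm security

Derivation:
Line 1: ['warm', 'security'] (min_width=13, slack=2)
Line 2: ['draw', 'microwave'] (min_width=14, slack=1)
Line 3: ['I', 'violin', 'that'] (min_width=13, slack=2)
Line 4: ['distance', 'sleepy'] (min_width=15, slack=0)
Line 5: ['mineral', 'so'] (min_width=10, slack=5)
Line 6: ['support', 'book'] (min_width=12, slack=3)
Line 7: ['lightbulb'] (min_width=9, slack=6)
Line 8: ['vector'] (min_width=6, slack=9)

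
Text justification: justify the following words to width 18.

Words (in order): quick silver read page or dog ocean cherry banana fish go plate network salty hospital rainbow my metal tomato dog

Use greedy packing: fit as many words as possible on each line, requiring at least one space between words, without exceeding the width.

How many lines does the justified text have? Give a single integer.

Line 1: ['quick', 'silver', 'read'] (min_width=17, slack=1)
Line 2: ['page', 'or', 'dog', 'ocean'] (min_width=17, slack=1)
Line 3: ['cherry', 'banana', 'fish'] (min_width=18, slack=0)
Line 4: ['go', 'plate', 'network'] (min_width=16, slack=2)
Line 5: ['salty', 'hospital'] (min_width=14, slack=4)
Line 6: ['rainbow', 'my', 'metal'] (min_width=16, slack=2)
Line 7: ['tomato', 'dog'] (min_width=10, slack=8)
Total lines: 7

Answer: 7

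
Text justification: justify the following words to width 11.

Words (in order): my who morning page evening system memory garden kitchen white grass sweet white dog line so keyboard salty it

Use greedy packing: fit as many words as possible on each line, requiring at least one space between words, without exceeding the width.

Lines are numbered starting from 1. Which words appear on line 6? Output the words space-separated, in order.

Answer: memory

Derivation:
Line 1: ['my', 'who'] (min_width=6, slack=5)
Line 2: ['morning'] (min_width=7, slack=4)
Line 3: ['page'] (min_width=4, slack=7)
Line 4: ['evening'] (min_width=7, slack=4)
Line 5: ['system'] (min_width=6, slack=5)
Line 6: ['memory'] (min_width=6, slack=5)
Line 7: ['garden'] (min_width=6, slack=5)
Line 8: ['kitchen'] (min_width=7, slack=4)
Line 9: ['white', 'grass'] (min_width=11, slack=0)
Line 10: ['sweet', 'white'] (min_width=11, slack=0)
Line 11: ['dog', 'line', 'so'] (min_width=11, slack=0)
Line 12: ['keyboard'] (min_width=8, slack=3)
Line 13: ['salty', 'it'] (min_width=8, slack=3)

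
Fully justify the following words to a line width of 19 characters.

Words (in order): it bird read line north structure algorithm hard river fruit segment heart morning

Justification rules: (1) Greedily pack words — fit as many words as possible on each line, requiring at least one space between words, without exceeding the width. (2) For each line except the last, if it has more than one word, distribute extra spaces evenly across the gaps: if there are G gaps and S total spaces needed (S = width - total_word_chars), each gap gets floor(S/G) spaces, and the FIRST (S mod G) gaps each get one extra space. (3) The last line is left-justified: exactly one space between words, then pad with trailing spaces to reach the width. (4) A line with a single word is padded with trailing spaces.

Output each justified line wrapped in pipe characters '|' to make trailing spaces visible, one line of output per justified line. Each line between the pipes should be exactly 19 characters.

Line 1: ['it', 'bird', 'read', 'line'] (min_width=17, slack=2)
Line 2: ['north', 'structure'] (min_width=15, slack=4)
Line 3: ['algorithm', 'hard'] (min_width=14, slack=5)
Line 4: ['river', 'fruit', 'segment'] (min_width=19, slack=0)
Line 5: ['heart', 'morning'] (min_width=13, slack=6)

Answer: |it  bird  read line|
|north     structure|
|algorithm      hard|
|river fruit segment|
|heart morning      |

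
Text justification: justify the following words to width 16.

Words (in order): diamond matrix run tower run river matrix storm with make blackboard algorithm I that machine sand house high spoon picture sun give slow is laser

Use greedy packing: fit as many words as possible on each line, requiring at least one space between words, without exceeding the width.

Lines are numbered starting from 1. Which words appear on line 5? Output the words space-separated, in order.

Line 1: ['diamond', 'matrix'] (min_width=14, slack=2)
Line 2: ['run', 'tower', 'run'] (min_width=13, slack=3)
Line 3: ['river', 'matrix'] (min_width=12, slack=4)
Line 4: ['storm', 'with', 'make'] (min_width=15, slack=1)
Line 5: ['blackboard'] (min_width=10, slack=6)
Line 6: ['algorithm', 'I', 'that'] (min_width=16, slack=0)
Line 7: ['machine', 'sand'] (min_width=12, slack=4)
Line 8: ['house', 'high', 'spoon'] (min_width=16, slack=0)
Line 9: ['picture', 'sun', 'give'] (min_width=16, slack=0)
Line 10: ['slow', 'is', 'laser'] (min_width=13, slack=3)

Answer: blackboard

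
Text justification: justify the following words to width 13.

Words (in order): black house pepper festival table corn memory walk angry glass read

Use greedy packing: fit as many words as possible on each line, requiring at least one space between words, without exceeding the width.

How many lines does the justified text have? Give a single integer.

Answer: 7

Derivation:
Line 1: ['black', 'house'] (min_width=11, slack=2)
Line 2: ['pepper'] (min_width=6, slack=7)
Line 3: ['festival'] (min_width=8, slack=5)
Line 4: ['table', 'corn'] (min_width=10, slack=3)
Line 5: ['memory', 'walk'] (min_width=11, slack=2)
Line 6: ['angry', 'glass'] (min_width=11, slack=2)
Line 7: ['read'] (min_width=4, slack=9)
Total lines: 7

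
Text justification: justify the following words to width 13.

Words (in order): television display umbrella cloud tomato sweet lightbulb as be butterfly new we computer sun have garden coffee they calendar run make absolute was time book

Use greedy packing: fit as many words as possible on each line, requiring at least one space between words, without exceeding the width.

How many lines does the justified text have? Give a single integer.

Line 1: ['television'] (min_width=10, slack=3)
Line 2: ['display'] (min_width=7, slack=6)
Line 3: ['umbrella'] (min_width=8, slack=5)
Line 4: ['cloud', 'tomato'] (min_width=12, slack=1)
Line 5: ['sweet'] (min_width=5, slack=8)
Line 6: ['lightbulb', 'as'] (min_width=12, slack=1)
Line 7: ['be', 'butterfly'] (min_width=12, slack=1)
Line 8: ['new', 'we'] (min_width=6, slack=7)
Line 9: ['computer', 'sun'] (min_width=12, slack=1)
Line 10: ['have', 'garden'] (min_width=11, slack=2)
Line 11: ['coffee', 'they'] (min_width=11, slack=2)
Line 12: ['calendar', 'run'] (min_width=12, slack=1)
Line 13: ['make', 'absolute'] (min_width=13, slack=0)
Line 14: ['was', 'time', 'book'] (min_width=13, slack=0)
Total lines: 14

Answer: 14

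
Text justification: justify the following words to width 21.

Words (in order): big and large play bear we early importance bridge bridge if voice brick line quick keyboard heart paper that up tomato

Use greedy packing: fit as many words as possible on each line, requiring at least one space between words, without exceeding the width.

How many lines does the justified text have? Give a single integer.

Answer: 7

Derivation:
Line 1: ['big', 'and', 'large', 'play'] (min_width=18, slack=3)
Line 2: ['bear', 'we', 'early'] (min_width=13, slack=8)
Line 3: ['importance', 'bridge'] (min_width=17, slack=4)
Line 4: ['bridge', 'if', 'voice', 'brick'] (min_width=21, slack=0)
Line 5: ['line', 'quick', 'keyboard'] (min_width=19, slack=2)
Line 6: ['heart', 'paper', 'that', 'up'] (min_width=19, slack=2)
Line 7: ['tomato'] (min_width=6, slack=15)
Total lines: 7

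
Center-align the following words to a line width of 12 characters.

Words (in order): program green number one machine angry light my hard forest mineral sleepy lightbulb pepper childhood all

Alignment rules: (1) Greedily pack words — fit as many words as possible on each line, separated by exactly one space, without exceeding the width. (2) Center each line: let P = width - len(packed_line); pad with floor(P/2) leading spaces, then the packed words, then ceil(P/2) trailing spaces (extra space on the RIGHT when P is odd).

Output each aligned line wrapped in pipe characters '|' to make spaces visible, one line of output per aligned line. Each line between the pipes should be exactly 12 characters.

Answer: |  program   |
|green number|
|one machine |
|angry light |
|  my hard   |
|   forest   |
|  mineral   |
|   sleepy   |
| lightbulb  |
|   pepper   |
| childhood  |
|    all     |

Derivation:
Line 1: ['program'] (min_width=7, slack=5)
Line 2: ['green', 'number'] (min_width=12, slack=0)
Line 3: ['one', 'machine'] (min_width=11, slack=1)
Line 4: ['angry', 'light'] (min_width=11, slack=1)
Line 5: ['my', 'hard'] (min_width=7, slack=5)
Line 6: ['forest'] (min_width=6, slack=6)
Line 7: ['mineral'] (min_width=7, slack=5)
Line 8: ['sleepy'] (min_width=6, slack=6)
Line 9: ['lightbulb'] (min_width=9, slack=3)
Line 10: ['pepper'] (min_width=6, slack=6)
Line 11: ['childhood'] (min_width=9, slack=3)
Line 12: ['all'] (min_width=3, slack=9)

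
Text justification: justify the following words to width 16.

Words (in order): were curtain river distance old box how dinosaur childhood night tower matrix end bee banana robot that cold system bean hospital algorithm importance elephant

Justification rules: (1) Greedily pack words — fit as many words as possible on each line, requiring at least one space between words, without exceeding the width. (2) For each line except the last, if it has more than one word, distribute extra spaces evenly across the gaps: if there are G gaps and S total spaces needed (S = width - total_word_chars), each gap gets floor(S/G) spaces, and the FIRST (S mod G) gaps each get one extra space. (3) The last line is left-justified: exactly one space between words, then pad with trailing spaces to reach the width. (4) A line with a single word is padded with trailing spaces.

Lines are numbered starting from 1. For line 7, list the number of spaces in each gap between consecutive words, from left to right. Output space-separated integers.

Answer: 1 1

Derivation:
Line 1: ['were', 'curtain'] (min_width=12, slack=4)
Line 2: ['river', 'distance'] (min_width=14, slack=2)
Line 3: ['old', 'box', 'how'] (min_width=11, slack=5)
Line 4: ['dinosaur'] (min_width=8, slack=8)
Line 5: ['childhood', 'night'] (min_width=15, slack=1)
Line 6: ['tower', 'matrix', 'end'] (min_width=16, slack=0)
Line 7: ['bee', 'banana', 'robot'] (min_width=16, slack=0)
Line 8: ['that', 'cold', 'system'] (min_width=16, slack=0)
Line 9: ['bean', 'hospital'] (min_width=13, slack=3)
Line 10: ['algorithm'] (min_width=9, slack=7)
Line 11: ['importance'] (min_width=10, slack=6)
Line 12: ['elephant'] (min_width=8, slack=8)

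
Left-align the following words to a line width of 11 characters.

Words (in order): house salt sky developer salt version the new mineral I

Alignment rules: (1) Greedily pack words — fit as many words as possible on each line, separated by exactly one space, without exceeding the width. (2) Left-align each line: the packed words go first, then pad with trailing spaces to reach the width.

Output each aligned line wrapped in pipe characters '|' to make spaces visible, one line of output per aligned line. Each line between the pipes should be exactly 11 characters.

Answer: |house salt |
|sky        |
|developer  |
|salt       |
|version the|
|new mineral|
|I          |

Derivation:
Line 1: ['house', 'salt'] (min_width=10, slack=1)
Line 2: ['sky'] (min_width=3, slack=8)
Line 3: ['developer'] (min_width=9, slack=2)
Line 4: ['salt'] (min_width=4, slack=7)
Line 5: ['version', 'the'] (min_width=11, slack=0)
Line 6: ['new', 'mineral'] (min_width=11, slack=0)
Line 7: ['I'] (min_width=1, slack=10)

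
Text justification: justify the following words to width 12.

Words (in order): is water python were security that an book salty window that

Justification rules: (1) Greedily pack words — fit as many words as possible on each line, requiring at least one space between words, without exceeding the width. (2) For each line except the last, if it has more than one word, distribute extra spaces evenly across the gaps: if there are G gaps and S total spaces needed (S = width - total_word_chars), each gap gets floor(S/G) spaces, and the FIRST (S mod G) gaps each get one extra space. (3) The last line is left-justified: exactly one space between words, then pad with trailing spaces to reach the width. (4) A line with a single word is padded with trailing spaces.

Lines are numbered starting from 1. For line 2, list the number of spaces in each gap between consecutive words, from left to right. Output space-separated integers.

Line 1: ['is', 'water'] (min_width=8, slack=4)
Line 2: ['python', 'were'] (min_width=11, slack=1)
Line 3: ['security'] (min_width=8, slack=4)
Line 4: ['that', 'an', 'book'] (min_width=12, slack=0)
Line 5: ['salty', 'window'] (min_width=12, slack=0)
Line 6: ['that'] (min_width=4, slack=8)

Answer: 2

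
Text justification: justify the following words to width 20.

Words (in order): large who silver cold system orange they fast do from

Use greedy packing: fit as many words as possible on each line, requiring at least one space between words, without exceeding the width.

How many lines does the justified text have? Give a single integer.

Answer: 3

Derivation:
Line 1: ['large', 'who', 'silver'] (min_width=16, slack=4)
Line 2: ['cold', 'system', 'orange'] (min_width=18, slack=2)
Line 3: ['they', 'fast', 'do', 'from'] (min_width=17, slack=3)
Total lines: 3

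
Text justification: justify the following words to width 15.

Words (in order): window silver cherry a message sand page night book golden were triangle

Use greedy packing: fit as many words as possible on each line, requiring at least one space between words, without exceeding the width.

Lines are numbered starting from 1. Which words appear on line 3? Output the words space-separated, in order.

Answer: message sand

Derivation:
Line 1: ['window', 'silver'] (min_width=13, slack=2)
Line 2: ['cherry', 'a'] (min_width=8, slack=7)
Line 3: ['message', 'sand'] (min_width=12, slack=3)
Line 4: ['page', 'night', 'book'] (min_width=15, slack=0)
Line 5: ['golden', 'were'] (min_width=11, slack=4)
Line 6: ['triangle'] (min_width=8, slack=7)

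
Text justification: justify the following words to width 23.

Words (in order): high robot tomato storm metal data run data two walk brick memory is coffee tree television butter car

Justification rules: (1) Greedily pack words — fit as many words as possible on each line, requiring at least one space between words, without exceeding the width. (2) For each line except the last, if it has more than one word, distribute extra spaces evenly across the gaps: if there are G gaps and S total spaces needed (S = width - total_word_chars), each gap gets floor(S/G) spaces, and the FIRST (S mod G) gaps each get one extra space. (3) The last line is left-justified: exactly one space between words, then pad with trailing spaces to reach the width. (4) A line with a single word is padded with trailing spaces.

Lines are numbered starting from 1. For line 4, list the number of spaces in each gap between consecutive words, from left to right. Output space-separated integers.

Answer: 2 1

Derivation:
Line 1: ['high', 'robot', 'tomato', 'storm'] (min_width=23, slack=0)
Line 2: ['metal', 'data', 'run', 'data', 'two'] (min_width=23, slack=0)
Line 3: ['walk', 'brick', 'memory', 'is'] (min_width=20, slack=3)
Line 4: ['coffee', 'tree', 'television'] (min_width=22, slack=1)
Line 5: ['butter', 'car'] (min_width=10, slack=13)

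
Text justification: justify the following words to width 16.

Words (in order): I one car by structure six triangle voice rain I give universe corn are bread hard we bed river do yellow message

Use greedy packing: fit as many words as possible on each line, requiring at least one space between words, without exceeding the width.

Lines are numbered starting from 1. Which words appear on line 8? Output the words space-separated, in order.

Answer: yellow message

Derivation:
Line 1: ['I', 'one', 'car', 'by'] (min_width=12, slack=4)
Line 2: ['structure', 'six'] (min_width=13, slack=3)
Line 3: ['triangle', 'voice'] (min_width=14, slack=2)
Line 4: ['rain', 'I', 'give'] (min_width=11, slack=5)
Line 5: ['universe', 'corn'] (min_width=13, slack=3)
Line 6: ['are', 'bread', 'hard'] (min_width=14, slack=2)
Line 7: ['we', 'bed', 'river', 'do'] (min_width=15, slack=1)
Line 8: ['yellow', 'message'] (min_width=14, slack=2)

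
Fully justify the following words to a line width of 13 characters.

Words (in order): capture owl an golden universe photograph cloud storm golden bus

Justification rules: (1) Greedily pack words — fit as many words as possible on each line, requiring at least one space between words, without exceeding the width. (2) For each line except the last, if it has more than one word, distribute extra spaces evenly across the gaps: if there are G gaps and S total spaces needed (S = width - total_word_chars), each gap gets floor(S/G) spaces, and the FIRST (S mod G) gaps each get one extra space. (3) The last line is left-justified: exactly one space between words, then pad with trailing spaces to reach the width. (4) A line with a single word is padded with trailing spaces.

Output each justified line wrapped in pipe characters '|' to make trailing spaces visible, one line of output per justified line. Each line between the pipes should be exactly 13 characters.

Line 1: ['capture', 'owl'] (min_width=11, slack=2)
Line 2: ['an', 'golden'] (min_width=9, slack=4)
Line 3: ['universe'] (min_width=8, slack=5)
Line 4: ['photograph'] (min_width=10, slack=3)
Line 5: ['cloud', 'storm'] (min_width=11, slack=2)
Line 6: ['golden', 'bus'] (min_width=10, slack=3)

Answer: |capture   owl|
|an     golden|
|universe     |
|photograph   |
|cloud   storm|
|golden bus   |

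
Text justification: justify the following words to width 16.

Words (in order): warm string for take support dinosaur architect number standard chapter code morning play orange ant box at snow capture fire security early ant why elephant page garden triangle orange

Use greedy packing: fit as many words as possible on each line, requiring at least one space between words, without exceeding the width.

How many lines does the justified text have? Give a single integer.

Answer: 13

Derivation:
Line 1: ['warm', 'string', 'for'] (min_width=15, slack=1)
Line 2: ['take', 'support'] (min_width=12, slack=4)
Line 3: ['dinosaur'] (min_width=8, slack=8)
Line 4: ['architect', 'number'] (min_width=16, slack=0)
Line 5: ['standard', 'chapter'] (min_width=16, slack=0)
Line 6: ['code', 'morning'] (min_width=12, slack=4)
Line 7: ['play', 'orange', 'ant'] (min_width=15, slack=1)
Line 8: ['box', 'at', 'snow'] (min_width=11, slack=5)
Line 9: ['capture', 'fire'] (min_width=12, slack=4)
Line 10: ['security', 'early'] (min_width=14, slack=2)
Line 11: ['ant', 'why', 'elephant'] (min_width=16, slack=0)
Line 12: ['page', 'garden'] (min_width=11, slack=5)
Line 13: ['triangle', 'orange'] (min_width=15, slack=1)
Total lines: 13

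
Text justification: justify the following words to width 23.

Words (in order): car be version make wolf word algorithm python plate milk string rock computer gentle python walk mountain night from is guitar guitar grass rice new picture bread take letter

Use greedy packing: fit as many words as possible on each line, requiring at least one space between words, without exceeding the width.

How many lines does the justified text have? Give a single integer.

Answer: 9

Derivation:
Line 1: ['car', 'be', 'version', 'make'] (min_width=19, slack=4)
Line 2: ['wolf', 'word', 'algorithm'] (min_width=19, slack=4)
Line 3: ['python', 'plate', 'milk'] (min_width=17, slack=6)
Line 4: ['string', 'rock', 'computer'] (min_width=20, slack=3)
Line 5: ['gentle', 'python', 'walk'] (min_width=18, slack=5)
Line 6: ['mountain', 'night', 'from', 'is'] (min_width=22, slack=1)
Line 7: ['guitar', 'guitar', 'grass'] (min_width=19, slack=4)
Line 8: ['rice', 'new', 'picture', 'bread'] (min_width=22, slack=1)
Line 9: ['take', 'letter'] (min_width=11, slack=12)
Total lines: 9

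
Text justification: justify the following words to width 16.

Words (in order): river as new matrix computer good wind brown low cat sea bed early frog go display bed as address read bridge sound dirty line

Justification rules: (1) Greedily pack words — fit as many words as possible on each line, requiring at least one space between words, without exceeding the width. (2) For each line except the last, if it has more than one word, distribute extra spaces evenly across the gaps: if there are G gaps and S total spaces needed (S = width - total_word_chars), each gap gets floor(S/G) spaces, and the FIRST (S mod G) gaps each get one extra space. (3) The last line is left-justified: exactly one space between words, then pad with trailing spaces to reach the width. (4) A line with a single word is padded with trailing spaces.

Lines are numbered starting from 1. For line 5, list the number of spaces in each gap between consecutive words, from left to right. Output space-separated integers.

Line 1: ['river', 'as', 'new'] (min_width=12, slack=4)
Line 2: ['matrix', 'computer'] (min_width=15, slack=1)
Line 3: ['good', 'wind', 'brown'] (min_width=15, slack=1)
Line 4: ['low', 'cat', 'sea', 'bed'] (min_width=15, slack=1)
Line 5: ['early', 'frog', 'go'] (min_width=13, slack=3)
Line 6: ['display', 'bed', 'as'] (min_width=14, slack=2)
Line 7: ['address', 'read'] (min_width=12, slack=4)
Line 8: ['bridge', 'sound'] (min_width=12, slack=4)
Line 9: ['dirty', 'line'] (min_width=10, slack=6)

Answer: 3 2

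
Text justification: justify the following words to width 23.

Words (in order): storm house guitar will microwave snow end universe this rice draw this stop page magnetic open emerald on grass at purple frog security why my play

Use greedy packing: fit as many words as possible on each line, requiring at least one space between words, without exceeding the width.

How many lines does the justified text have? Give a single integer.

Line 1: ['storm', 'house', 'guitar', 'will'] (min_width=23, slack=0)
Line 2: ['microwave', 'snow', 'end'] (min_width=18, slack=5)
Line 3: ['universe', 'this', 'rice', 'draw'] (min_width=23, slack=0)
Line 4: ['this', 'stop', 'page', 'magnetic'] (min_width=23, slack=0)
Line 5: ['open', 'emerald', 'on', 'grass'] (min_width=21, slack=2)
Line 6: ['at', 'purple', 'frog', 'security'] (min_width=23, slack=0)
Line 7: ['why', 'my', 'play'] (min_width=11, slack=12)
Total lines: 7

Answer: 7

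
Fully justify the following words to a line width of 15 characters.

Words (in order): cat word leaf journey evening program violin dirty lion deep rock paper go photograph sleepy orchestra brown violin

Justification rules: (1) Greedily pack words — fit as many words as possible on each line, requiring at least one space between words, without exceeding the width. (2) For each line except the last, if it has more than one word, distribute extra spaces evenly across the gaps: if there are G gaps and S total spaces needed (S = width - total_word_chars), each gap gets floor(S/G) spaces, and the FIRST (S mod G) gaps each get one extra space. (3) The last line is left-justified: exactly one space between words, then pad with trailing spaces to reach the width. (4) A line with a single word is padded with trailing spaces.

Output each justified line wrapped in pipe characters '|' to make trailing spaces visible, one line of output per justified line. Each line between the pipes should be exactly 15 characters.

Line 1: ['cat', 'word', 'leaf'] (min_width=13, slack=2)
Line 2: ['journey', 'evening'] (min_width=15, slack=0)
Line 3: ['program', 'violin'] (min_width=14, slack=1)
Line 4: ['dirty', 'lion', 'deep'] (min_width=15, slack=0)
Line 5: ['rock', 'paper', 'go'] (min_width=13, slack=2)
Line 6: ['photograph'] (min_width=10, slack=5)
Line 7: ['sleepy'] (min_width=6, slack=9)
Line 8: ['orchestra', 'brown'] (min_width=15, slack=0)
Line 9: ['violin'] (min_width=6, slack=9)

Answer: |cat  word  leaf|
|journey evening|
|program  violin|
|dirty lion deep|
|rock  paper  go|
|photograph     |
|sleepy         |
|orchestra brown|
|violin         |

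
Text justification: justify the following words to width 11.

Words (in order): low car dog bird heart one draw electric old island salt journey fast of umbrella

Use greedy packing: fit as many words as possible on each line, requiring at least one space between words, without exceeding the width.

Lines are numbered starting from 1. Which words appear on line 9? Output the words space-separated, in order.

Answer: umbrella

Derivation:
Line 1: ['low', 'car', 'dog'] (min_width=11, slack=0)
Line 2: ['bird', 'heart'] (min_width=10, slack=1)
Line 3: ['one', 'draw'] (min_width=8, slack=3)
Line 4: ['electric'] (min_width=8, slack=3)
Line 5: ['old', 'island'] (min_width=10, slack=1)
Line 6: ['salt'] (min_width=4, slack=7)
Line 7: ['journey'] (min_width=7, slack=4)
Line 8: ['fast', 'of'] (min_width=7, slack=4)
Line 9: ['umbrella'] (min_width=8, slack=3)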